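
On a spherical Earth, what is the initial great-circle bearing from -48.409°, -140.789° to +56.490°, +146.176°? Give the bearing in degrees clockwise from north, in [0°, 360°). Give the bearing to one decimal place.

Δλ = 146.176 − -140.789 = 286.965°; wrapped into (−180°, 180°]: -73.035°.
θ = atan2( sin Δλ · cos φ₂ , cos φ₁ · sin φ₂ − sin φ₁ · cos φ₂ · cos Δλ )
  = atan2(-0.52806, 0.67396) = -38.079° → normalised to [0°, 360°): 321.921°.

321.9°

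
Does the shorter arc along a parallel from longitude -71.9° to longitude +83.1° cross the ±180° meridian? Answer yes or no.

No

Signed shortest Δλ = ((83.1 − -71.9 + 180) mod 360) − 180 = 155.0°.
Going east by 155.0° from -71.9° reaches +83.1° without touching 180°.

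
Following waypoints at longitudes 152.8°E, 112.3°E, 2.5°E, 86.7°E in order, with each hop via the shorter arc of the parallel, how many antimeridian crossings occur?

Leg 1: +152.8° → +112.3°, shortest Δλ = -40.5° (west) — does not cross 180°.
Leg 2: +112.3° → +2.5°, shortest Δλ = -109.8° (west) — does not cross 180°.
Leg 3: +2.5° → +86.7°, shortest Δλ = 84.2° (east) — does not cross 180°.
Total crossings: 0.

0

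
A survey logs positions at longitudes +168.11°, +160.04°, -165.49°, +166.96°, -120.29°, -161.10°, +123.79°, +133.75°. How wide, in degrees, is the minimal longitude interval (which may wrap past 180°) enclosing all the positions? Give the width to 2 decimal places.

Sort the longitudes: -165.49°, -161.10°, -120.29°, +123.79°, +133.75°, +160.04°, +166.96°, +168.11°.
Eastward gaps between consecutive values (wrapping around): 4.39°, 40.81°, 244.08°, 9.96°, 26.29°, 6.92°, 1.15°, 26.40°.
Largest gap = 244.08° ⇒ minimal covering band is its complement: 360° − 244.08° = 115.92°.
Band runs from +123.79° eastward to -120.29°, crossing the antimeridian.

115.92°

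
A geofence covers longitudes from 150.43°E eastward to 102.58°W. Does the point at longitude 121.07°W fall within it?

Yes

Band width going east from +150.43° to -102.58°: ((-102.58 − 150.43) mod 360) = 106.99°.
Offset of -121.07° east of the west edge: ((-121.07 − 150.43) mod 360) = 88.50°.
88.50° ≤ 106.99° ⇒ inside.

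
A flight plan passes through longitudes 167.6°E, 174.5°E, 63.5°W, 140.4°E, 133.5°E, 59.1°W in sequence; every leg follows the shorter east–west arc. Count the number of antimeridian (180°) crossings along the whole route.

3

Leg 1: +167.6° → +174.5°, shortest Δλ = 6.9° (east) — does not cross 180°.
Leg 2: +174.5° → -63.5°, shortest Δλ = 122.0° (east) — crosses 180°.
Leg 3: -63.5° → +140.4°, shortest Δλ = -156.1° (west) — crosses 180°.
Leg 4: +140.4° → +133.5°, shortest Δλ = -6.9° (west) — does not cross 180°.
Leg 5: +133.5° → -59.1°, shortest Δλ = 167.4° (east) — crosses 180°.
Total crossings: 3.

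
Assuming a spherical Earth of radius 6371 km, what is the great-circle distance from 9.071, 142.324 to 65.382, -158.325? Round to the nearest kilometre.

7709 km

Δλ = -158.325 − 142.324 = -300.649°; wrapped into (−180°, 180°]: 59.351°.
Δφ = 65.382 − 9.071 = 56.311°.
a = sin²(Δφ/2) + cos φ₁ · cos φ₂ · sin²(Δλ/2) = 0.323486.
c = 2·atan2(√a, √(1−a)) = 1.20999 rad → d = 6371·c ≈ 7708.85 km.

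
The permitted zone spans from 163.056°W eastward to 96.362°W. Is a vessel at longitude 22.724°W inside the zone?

Band width going east from -163.056° to -96.362°: ((-96.362 − -163.056) mod 360) = 66.694°.
Offset of -22.724° east of the west edge: ((-22.724 − -163.056) mod 360) = 140.332°.
140.332° > 66.694° ⇒ outside.

No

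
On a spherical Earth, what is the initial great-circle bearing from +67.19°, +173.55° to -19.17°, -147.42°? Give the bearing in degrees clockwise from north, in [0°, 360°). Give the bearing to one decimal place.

Δλ = -147.42 − 173.55 = -320.97°; wrapped into (−180°, 180°]: 39.03°.
θ = atan2( sin Δλ · cos φ₂ , cos φ₁ · sin φ₂ − sin φ₁ · cos φ₂ · cos Δλ )
  = atan2(0.59481, -0.80366) = 143.494° → normalised to [0°, 360°): 143.494°.

143.5°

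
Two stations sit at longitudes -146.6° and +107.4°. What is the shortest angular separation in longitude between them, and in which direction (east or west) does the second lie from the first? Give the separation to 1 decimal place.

106.0° west

Raw difference: 107.4 − -146.6 = 254.0°.
Normalise into (−180°, 180°]: 254.0° − 360° = -106.0°.
Negative ⇒ the second point lies to the west; separation 106.0°.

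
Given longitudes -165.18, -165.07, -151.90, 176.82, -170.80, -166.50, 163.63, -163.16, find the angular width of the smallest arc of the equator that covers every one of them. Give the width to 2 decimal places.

44.47°

Sort the longitudes: -170.80°, -166.50°, -165.18°, -165.07°, -163.16°, -151.90°, +163.63°, +176.82°.
Eastward gaps between consecutive values (wrapping around): 4.30°, 1.32°, 0.11°, 1.91°, 11.26°, 315.53°, 13.19°, 12.38°.
Largest gap = 315.53° ⇒ minimal covering band is its complement: 360° − 315.53° = 44.47°.
Band runs from +163.63° eastward to -151.90°, crossing the antimeridian.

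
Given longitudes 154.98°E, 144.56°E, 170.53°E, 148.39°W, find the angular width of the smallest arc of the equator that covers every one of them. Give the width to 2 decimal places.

67.05°

Sort the longitudes: -148.39°, +144.56°, +154.98°, +170.53°.
Eastward gaps between consecutive values (wrapping around): 292.95°, 10.42°, 15.55°, 41.08°.
Largest gap = 292.95° ⇒ minimal covering band is its complement: 360° − 292.95° = 67.05°.
Band runs from +144.56° eastward to -148.39°, crossing the antimeridian.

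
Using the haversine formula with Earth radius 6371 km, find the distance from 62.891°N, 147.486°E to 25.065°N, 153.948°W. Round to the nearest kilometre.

5968 km

Δλ = -153.948 − 147.486 = -301.434°; wrapped into (−180°, 180°]: 58.566°.
Δφ = 25.065 − 62.891 = -37.826°.
a = sin²(Δφ/2) + cos φ₁ · cos φ₂ · sin²(Δλ/2) = 0.203814.
c = 2·atan2(√a, √(1−a)) = 0.93680 rad → d = 6371·c ≈ 5968.33 km.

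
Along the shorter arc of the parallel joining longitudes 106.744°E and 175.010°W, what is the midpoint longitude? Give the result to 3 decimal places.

145.867°E

Signed shortest Δλ from +106.744° to -175.010° is +78.246°.
Midpoint longitude = +106.744° + (+78.246°)/2 = +106.744° + 39.123° = +145.867°.
(The naïve average (+106.744 + -175.010)/2 = -34.133° is on the wrong side of the globe.)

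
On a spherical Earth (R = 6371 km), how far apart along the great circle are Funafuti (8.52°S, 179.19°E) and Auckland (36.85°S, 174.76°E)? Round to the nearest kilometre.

3182 km

Δλ = 174.76 − 179.19 = -4.43°.
Δφ = -36.85 − -8.52 = -28.33°.
a = sin²(Δφ/2) + cos φ₁ · cos φ₂ · sin²(Δλ/2) = 0.061068.
c = 2·atan2(√a, √(1−a)) = 0.49941 rad → d = 6371·c ≈ 3181.75 km.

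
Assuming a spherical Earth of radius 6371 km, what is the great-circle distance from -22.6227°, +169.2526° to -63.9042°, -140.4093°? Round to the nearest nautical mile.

3170 nmi

Δλ = -140.4093 − 169.2526 = -309.6619°; wrapped into (−180°, 180°]: 50.3381°.
Δφ = -63.9042 − -22.6227 = -41.2815°.
a = sin²(Δφ/2) + cos φ₁ · cos φ₂ · sin²(Δλ/2) = 0.197701.
c = 2·atan2(√a, √(1−a)) = 0.92153 rad → d = 6371·c ≈ 5871.09 km ≈ 3170.14 nmi.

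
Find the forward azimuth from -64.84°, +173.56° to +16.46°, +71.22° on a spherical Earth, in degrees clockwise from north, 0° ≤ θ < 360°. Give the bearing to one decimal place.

Δλ = 71.22 − 173.56 = -102.34°.
θ = atan2( sin Δλ · cos φ₂ , cos φ₁ · sin φ₂ − sin φ₁ · cos φ₂ · cos Δλ )
  = atan2(-0.93686, -0.06505) = -93.972° → normalised to [0°, 360°): 266.028°.

266.0°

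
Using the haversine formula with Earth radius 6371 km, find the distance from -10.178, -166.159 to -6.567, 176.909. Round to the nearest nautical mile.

1029 nmi

Δλ = 176.909 − -166.159 = 343.068°; wrapped into (−180°, 180°]: -16.932°.
Δφ = -6.567 − -10.178 = 3.611°.
a = sin²(Δφ/2) + cos φ₁ · cos φ₂ · sin²(Δλ/2) = 0.022186.
c = 2·atan2(√a, √(1−a)) = 0.29901 rad → d = 6371·c ≈ 1905.01 km ≈ 1028.62 nmi.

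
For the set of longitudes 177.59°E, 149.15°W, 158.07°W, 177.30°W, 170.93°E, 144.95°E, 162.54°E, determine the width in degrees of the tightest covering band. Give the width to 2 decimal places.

Sort the longitudes: -177.30°, -158.07°, -149.15°, +144.95°, +162.54°, +170.93°, +177.59°.
Eastward gaps between consecutive values (wrapping around): 19.23°, 8.92°, 294.10°, 17.59°, 8.39°, 6.66°, 5.11°.
Largest gap = 294.10° ⇒ minimal covering band is its complement: 360° − 294.10° = 65.90°.
Band runs from +144.95° eastward to -149.15°, crossing the antimeridian.

65.90°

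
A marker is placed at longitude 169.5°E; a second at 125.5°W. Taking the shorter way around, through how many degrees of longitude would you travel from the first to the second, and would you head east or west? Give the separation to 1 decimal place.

65.0° east

Raw difference: -125.5 − 169.5 = -295.0°.
Normalise into (−180°, 180°]: -295.0° + 360° = 65.0°.
Positive ⇒ the second point lies to the east; separation 65.0°.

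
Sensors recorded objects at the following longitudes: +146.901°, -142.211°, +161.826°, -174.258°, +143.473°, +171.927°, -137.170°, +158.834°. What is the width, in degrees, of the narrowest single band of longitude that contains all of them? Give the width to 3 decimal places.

79.357°

Sort the longitudes: -174.258°, -142.211°, -137.170°, +143.473°, +146.901°, +158.834°, +161.826°, +171.927°.
Eastward gaps between consecutive values (wrapping around): 32.047°, 5.041°, 280.643°, 3.428°, 11.933°, 2.992°, 10.101°, 13.815°.
Largest gap = 280.643° ⇒ minimal covering band is its complement: 360° − 280.643° = 79.357°.
Band runs from +143.473° eastward to -137.170°, crossing the antimeridian.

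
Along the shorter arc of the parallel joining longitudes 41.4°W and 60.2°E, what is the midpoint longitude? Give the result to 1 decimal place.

Signed shortest Δλ from -41.4° to +60.2° is +101.6°.
Midpoint longitude = -41.4° + (+101.6°)/2 = -41.4° + 50.8° = +9.4°.

9.4°E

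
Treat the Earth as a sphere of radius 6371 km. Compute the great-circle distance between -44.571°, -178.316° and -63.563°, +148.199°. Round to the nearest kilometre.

2975 km

Δλ = 148.199 − -178.316 = 326.515°; wrapped into (−180°, 180°]: -33.485°.
Δφ = -63.563 − -44.571 = -18.992°.
a = sin²(Δφ/2) + cos φ₁ · cos φ₂ · sin²(Δλ/2) = 0.053538.
c = 2·atan2(√a, √(1−a)) = 0.46700 rad → d = 6371·c ≈ 2975.23 km.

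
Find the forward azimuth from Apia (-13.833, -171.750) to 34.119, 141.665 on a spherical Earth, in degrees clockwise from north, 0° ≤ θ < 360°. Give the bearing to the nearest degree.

319°

Δλ = 141.665 − -171.750 = 313.415°; wrapped into (−180°, 180°]: -46.585°.
θ = atan2( sin Δλ · cos φ₂ , cos φ₁ · sin φ₂ − sin φ₁ · cos φ₂ · cos Δλ )
  = atan2(-0.60136, 0.68068) = -41.460° → normalised to [0°, 360°): 318.540°.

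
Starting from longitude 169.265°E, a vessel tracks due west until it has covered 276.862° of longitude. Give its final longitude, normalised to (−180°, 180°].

107.597°W

Start at +169.265°; shift −276.862° → -107.597°.
-107.597° already lies in (−180°, 180°].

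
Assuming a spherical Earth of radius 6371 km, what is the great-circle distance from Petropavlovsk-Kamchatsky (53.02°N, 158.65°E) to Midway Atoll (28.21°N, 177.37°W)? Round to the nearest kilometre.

Δλ = -177.37 − 158.65 = -336.02°; wrapped into (−180°, 180°]: 23.98°.
Δφ = 28.21 − 53.02 = -24.81°.
a = sin²(Δφ/2) + cos φ₁ · cos φ₂ · sin²(Δλ/2) = 0.069024.
c = 2·atan2(√a, √(1−a)) = 0.53169 rad → d = 6371·c ≈ 3387.40 km.

3387 km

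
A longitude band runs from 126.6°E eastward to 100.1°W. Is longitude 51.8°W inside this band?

No

Band width going east from +126.6° to -100.1°: ((-100.1 − 126.6) mod 360) = 133.3°.
Offset of -51.8° east of the west edge: ((-51.8 − 126.6) mod 360) = 181.6°.
181.6° > 133.3° ⇒ outside.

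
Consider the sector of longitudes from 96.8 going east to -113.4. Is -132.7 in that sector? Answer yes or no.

Yes

Band width going east from +96.8° to -113.4°: ((-113.4 − 96.8) mod 360) = 149.8°.
Offset of -132.7° east of the west edge: ((-132.7 − 96.8) mod 360) = 130.5°.
130.5° ≤ 149.8° ⇒ inside.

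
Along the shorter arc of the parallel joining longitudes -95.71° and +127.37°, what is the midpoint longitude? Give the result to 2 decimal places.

Signed shortest Δλ from -95.71° to +127.37° is -136.92°.
Midpoint longitude = -95.71° + (-136.92°)/2 = -95.71° − 68.46° = -164.17°.
(The naïve average (-95.71 + +127.37)/2 = 15.83° is on the wrong side of the globe.)

-164.17°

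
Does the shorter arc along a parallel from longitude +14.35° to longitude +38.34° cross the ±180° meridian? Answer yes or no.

No

Signed shortest Δλ = ((38.34 − 14.35 + 180) mod 360) − 180 = 23.99°.
Going east by 23.99° from +14.35° reaches +38.34° without touching 180°.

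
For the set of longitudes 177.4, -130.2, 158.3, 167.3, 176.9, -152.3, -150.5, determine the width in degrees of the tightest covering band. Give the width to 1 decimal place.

71.5°

Sort the longitudes: -152.3°, -150.5°, -130.2°, +158.3°, +167.3°, +176.9°, +177.4°.
Eastward gaps between consecutive values (wrapping around): 1.8°, 20.3°, 288.5°, 9.0°, 9.6°, 0.5°, 30.3°.
Largest gap = 288.5° ⇒ minimal covering band is its complement: 360° − 288.5° = 71.5°.
Band runs from +158.3° eastward to -130.2°, crossing the antimeridian.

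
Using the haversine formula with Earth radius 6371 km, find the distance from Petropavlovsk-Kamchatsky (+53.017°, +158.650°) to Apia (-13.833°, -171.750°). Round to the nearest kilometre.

Δλ = -171.750 − 158.650 = -330.400°; wrapped into (−180°, 180°]: 29.600°.
Δφ = -13.833 − 53.017 = -66.850°.
a = sin²(Δφ/2) + cos φ₁ · cos φ₂ · sin²(Δλ/2) = 0.341546.
c = 2·atan2(√a, √(1−a)) = 1.24833 rad → d = 6371·c ≈ 7953.10 km.

7953 km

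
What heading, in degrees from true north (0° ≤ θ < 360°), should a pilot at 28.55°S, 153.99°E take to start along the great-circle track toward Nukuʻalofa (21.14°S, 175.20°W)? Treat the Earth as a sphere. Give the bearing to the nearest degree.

82°

Δλ = -175.20 − 153.99 = -329.19°; wrapped into (−180°, 180°]: 30.81°.
θ = atan2( sin Δλ · cos φ₂ , cos φ₁ · sin φ₂ − sin φ₁ · cos φ₂ · cos Δλ )
  = atan2(0.47772, 0.06606) = 82.127° → normalised to [0°, 360°): 82.127°.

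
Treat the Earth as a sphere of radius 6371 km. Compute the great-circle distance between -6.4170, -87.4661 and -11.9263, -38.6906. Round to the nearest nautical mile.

2906 nmi

Δλ = -38.6906 − -87.4661 = 48.7755°.
Δφ = -11.9263 − -6.4170 = -5.5093°.
a = sin²(Δφ/2) + cos φ₁ · cos φ₂ · sin²(Δλ/2) = 0.168079.
c = 2·atan2(√a, √(1−a)) = 0.84485 rad → d = 6371·c ≈ 5382.55 km ≈ 2906.34 nmi.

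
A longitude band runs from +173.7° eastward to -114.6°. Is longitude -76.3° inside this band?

No

Band width going east from +173.7° to -114.6°: ((-114.6 − 173.7) mod 360) = 71.7°.
Offset of -76.3° east of the west edge: ((-76.3 − 173.7) mod 360) = 110.0°.
110.0° > 71.7° ⇒ outside.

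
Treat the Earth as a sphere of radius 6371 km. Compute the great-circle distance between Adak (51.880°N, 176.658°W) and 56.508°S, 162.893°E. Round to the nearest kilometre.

12197 km

Δλ = 162.893 − -176.658 = 339.551°; wrapped into (−180°, 180°]: -20.449°.
Δφ = -56.508 − 51.880 = -108.388°.
a = sin²(Δφ/2) + cos φ₁ · cos φ₂ · sin²(Δλ/2) = 0.668458.
c = 2·atan2(√a, √(1−a)) = 1.91444 rad → d = 6371·c ≈ 12196.87 km.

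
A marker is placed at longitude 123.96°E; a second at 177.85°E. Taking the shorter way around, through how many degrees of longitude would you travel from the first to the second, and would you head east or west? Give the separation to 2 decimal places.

53.89° east

Raw difference: 177.85 − 123.96 = 53.89°.
Normalise into (−180°, 180°]: 53.89° stays 53.89°.
Positive ⇒ the second point lies to the east; separation 53.89°.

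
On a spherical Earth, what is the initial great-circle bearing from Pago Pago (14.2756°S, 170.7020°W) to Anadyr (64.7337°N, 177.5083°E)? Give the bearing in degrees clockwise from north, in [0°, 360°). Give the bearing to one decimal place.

Δλ = 177.5083 − -170.7020 = 348.2103°; wrapped into (−180°, 180°]: -11.7897°.
θ = atan2( sin Δλ · cos φ₂ , cos φ₁ · sin φ₂ − sin φ₁ · cos φ₂ · cos Δλ )
  = atan2(-0.08721, 0.97944) = -5.088° → normalised to [0°, 360°): 354.912°.

354.9°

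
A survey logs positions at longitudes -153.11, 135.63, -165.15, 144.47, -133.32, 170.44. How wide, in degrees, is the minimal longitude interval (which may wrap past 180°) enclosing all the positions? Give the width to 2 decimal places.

Sort the longitudes: -165.15°, -153.11°, -133.32°, +135.63°, +144.47°, +170.44°.
Eastward gaps between consecutive values (wrapping around): 12.04°, 19.79°, 268.95°, 8.84°, 25.97°, 24.41°.
Largest gap = 268.95° ⇒ minimal covering band is its complement: 360° − 268.95° = 91.05°.
Band runs from +135.63° eastward to -133.32°, crossing the antimeridian.

91.05°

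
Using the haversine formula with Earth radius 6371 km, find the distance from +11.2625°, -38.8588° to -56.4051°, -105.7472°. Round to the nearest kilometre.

9687 km

Δλ = -105.7472 − -38.8588 = -66.8884°.
Δφ = -56.4051 − 11.2625 = -67.6676°.
a = sin²(Δφ/2) + cos φ₁ · cos φ₂ · sin²(Δλ/2) = 0.474838.
c = 2·atan2(√a, √(1−a)) = 1.52045 rad → d = 6371·c ≈ 9686.79 km.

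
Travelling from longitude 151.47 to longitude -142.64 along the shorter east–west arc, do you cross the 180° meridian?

Naïve |-142.64 − 151.47| = 294.11° > 180°, so the shorter arc goes the other way round — across 180°.
Signed shortest Δλ = ((-142.64 − 151.47 + 180) mod 360) − 180 = 65.89°.
Going east by 65.89° from +151.47° passes through 180° before reaching -142.64°.

Yes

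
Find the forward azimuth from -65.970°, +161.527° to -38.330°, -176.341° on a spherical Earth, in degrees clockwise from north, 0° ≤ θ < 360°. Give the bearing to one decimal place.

35.7°

Δλ = -176.341 − 161.527 = -337.868°; wrapped into (−180°, 180°]: 22.132°.
θ = atan2( sin Δλ · cos φ₂ , cos φ₁ · sin φ₂ − sin φ₁ · cos φ₂ · cos Δλ )
  = atan2(0.29554, 0.41112) = 35.710° → normalised to [0°, 360°): 35.710°.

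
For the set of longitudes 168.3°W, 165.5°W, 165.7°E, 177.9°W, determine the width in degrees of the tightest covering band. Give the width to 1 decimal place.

Sort the longitudes: -177.9°, -168.3°, -165.5°, +165.7°.
Eastward gaps between consecutive values (wrapping around): 9.6°, 2.8°, 331.2°, 16.4°.
Largest gap = 331.2° ⇒ minimal covering band is its complement: 360° − 331.2° = 28.8°.
Band runs from +165.7° eastward to -165.5°, crossing the antimeridian.

28.8°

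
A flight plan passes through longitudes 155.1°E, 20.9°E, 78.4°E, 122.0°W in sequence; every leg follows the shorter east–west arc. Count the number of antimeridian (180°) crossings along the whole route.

Leg 1: +155.1° → +20.9°, shortest Δλ = -134.2° (west) — does not cross 180°.
Leg 2: +20.9° → +78.4°, shortest Δλ = 57.5° (east) — does not cross 180°.
Leg 3: +78.4° → -122.0°, shortest Δλ = 159.6° (east) — crosses 180°.
Total crossings: 1.

1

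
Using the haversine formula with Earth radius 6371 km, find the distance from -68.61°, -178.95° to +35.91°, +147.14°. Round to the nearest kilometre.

Δλ = 147.14 − -178.95 = 326.09°; wrapped into (−180°, 180°]: -33.91°.
Δφ = 35.91 − -68.61 = 104.52°.
a = sin²(Δφ/2) + cos φ₁ · cos φ₂ · sin²(Δλ/2) = 0.650480.
c = 2·atan2(√a, √(1−a)) = 1.87650 rad → d = 6371·c ≈ 11955.16 km.

11955 km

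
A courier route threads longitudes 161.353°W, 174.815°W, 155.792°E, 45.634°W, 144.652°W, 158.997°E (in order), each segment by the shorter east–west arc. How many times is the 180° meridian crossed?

3

Leg 1: -161.353° → -174.815°, shortest Δλ = -13.462° (west) — does not cross 180°.
Leg 2: -174.815° → +155.792°, shortest Δλ = -29.393° (west) — crosses 180°.
Leg 3: +155.792° → -45.634°, shortest Δλ = 158.574° (east) — crosses 180°.
Leg 4: -45.634° → -144.652°, shortest Δλ = -99.018° (west) — does not cross 180°.
Leg 5: -144.652° → +158.997°, shortest Δλ = -56.351° (west) — crosses 180°.
Total crossings: 3.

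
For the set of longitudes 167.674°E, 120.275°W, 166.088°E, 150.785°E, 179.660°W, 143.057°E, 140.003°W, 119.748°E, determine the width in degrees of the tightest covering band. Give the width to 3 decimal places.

Sort the longitudes: -179.660°, -140.003°, -120.275°, +119.748°, +143.057°, +150.785°, +166.088°, +167.674°.
Eastward gaps between consecutive values (wrapping around): 39.657°, 19.728°, 240.023°, 23.309°, 7.728°, 15.303°, 1.586°, 12.666°.
Largest gap = 240.023° ⇒ minimal covering band is its complement: 360° − 240.023° = 119.977°.
Band runs from +119.748° eastward to -120.275°, crossing the antimeridian.

119.977°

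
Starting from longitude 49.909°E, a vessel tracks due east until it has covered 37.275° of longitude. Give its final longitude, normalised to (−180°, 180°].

87.184°E

Start at +49.909°; shift +37.275° → +87.184°.
+87.184° already lies in (−180°, 180°].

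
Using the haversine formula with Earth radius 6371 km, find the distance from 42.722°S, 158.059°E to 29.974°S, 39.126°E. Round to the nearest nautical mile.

5297 nmi

Δλ = 39.126 − 158.059 = -118.933°.
Δφ = -29.974 − -42.722 = 12.748°.
a = sin²(Δφ/2) + cos φ₁ · cos φ₂ · sin²(Δλ/2) = 0.484463.
c = 2·atan2(√a, √(1−a)) = 1.53972 rad → d = 6371·c ≈ 9809.54 km ≈ 5296.73 nmi.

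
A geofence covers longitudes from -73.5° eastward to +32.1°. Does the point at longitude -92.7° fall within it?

No

Band width going east from -73.5° to +32.1°: ((32.1 − -73.5) mod 360) = 105.6°.
Offset of -92.7° east of the west edge: ((-92.7 − -73.5) mod 360) = 340.8°.
340.8° > 105.6° ⇒ outside.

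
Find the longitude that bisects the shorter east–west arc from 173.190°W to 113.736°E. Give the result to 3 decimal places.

Signed shortest Δλ from -173.190° to +113.736° is -73.074°.
Midpoint longitude = -173.190° + (-73.074°)/2 = -173.190° − 36.537° = -209.727°.
Normalise into (−180°, 180°]: +150.273°.
(The naïve average (-173.190 + +113.736)/2 = -29.727° is on the wrong side of the globe.)

150.273°E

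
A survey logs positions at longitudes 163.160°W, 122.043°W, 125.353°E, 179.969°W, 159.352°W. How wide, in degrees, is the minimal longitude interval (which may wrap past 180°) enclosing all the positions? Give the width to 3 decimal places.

Sort the longitudes: -179.969°, -163.160°, -159.352°, -122.043°, +125.353°.
Eastward gaps between consecutive values (wrapping around): 16.809°, 3.808°, 37.309°, 247.396°, 54.678°.
Largest gap = 247.396° ⇒ minimal covering band is its complement: 360° − 247.396° = 112.604°.
Band runs from +125.353° eastward to -122.043°, crossing the antimeridian.

112.604°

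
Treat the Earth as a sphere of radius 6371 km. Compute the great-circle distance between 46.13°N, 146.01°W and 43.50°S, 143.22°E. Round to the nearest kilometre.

Δλ = 143.22 − -146.01 = 289.23°; wrapped into (−180°, 180°]: -70.77°.
Δφ = -43.50 − 46.13 = -89.63°.
a = sin²(Δφ/2) + cos φ₁ · cos φ₂ · sin²(Δλ/2) = 0.665337.
c = 2·atan2(√a, √(1−a)) = 1.90781 rad → d = 6371·c ≈ 12154.68 km.

12155 km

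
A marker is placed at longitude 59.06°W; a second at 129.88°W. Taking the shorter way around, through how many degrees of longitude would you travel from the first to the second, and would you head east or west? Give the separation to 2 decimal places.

70.82° west

Raw difference: -129.88 − -59.06 = -70.82°.
Normalise into (−180°, 180°]: -70.82° stays -70.82°.
Negative ⇒ the second point lies to the west; separation 70.82°.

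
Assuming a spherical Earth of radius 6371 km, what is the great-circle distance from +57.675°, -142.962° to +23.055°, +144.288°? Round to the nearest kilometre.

Δλ = 144.288 − -142.962 = 287.250°; wrapped into (−180°, 180°]: -72.750°.
Δφ = 23.055 − 57.675 = -34.620°.
a = sin²(Δφ/2) + cos φ₁ · cos φ₂ · sin²(Δλ/2) = 0.261586.
c = 2·atan2(√a, √(1−a)) = 1.07375 rad → d = 6371·c ≈ 6840.89 km.

6841 km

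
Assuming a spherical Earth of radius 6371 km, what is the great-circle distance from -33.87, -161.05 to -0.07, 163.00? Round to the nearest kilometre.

Δλ = 163.00 − -161.05 = 324.05°; wrapped into (−180°, 180°]: -35.95°.
Δφ = -0.07 − -33.87 = 33.80°.
a = sin²(Δφ/2) + cos φ₁ · cos φ₂ · sin²(Δλ/2) = 0.163582.
c = 2·atan2(√a, √(1−a)) = 0.83276 rad → d = 6371·c ≈ 5305.52 km.

5306 km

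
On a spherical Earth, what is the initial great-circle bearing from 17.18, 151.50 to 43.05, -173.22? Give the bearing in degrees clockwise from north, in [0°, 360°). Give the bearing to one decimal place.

41.6°

Δλ = -173.22 − 151.50 = -324.72°; wrapped into (−180°, 180°]: 35.28°.
θ = atan2( sin Δλ · cos φ₂ , cos φ₁ · sin φ₂ − sin φ₁ · cos φ₂ · cos Δλ )
  = atan2(0.42207, 0.47597) = 41.565° → normalised to [0°, 360°): 41.565°.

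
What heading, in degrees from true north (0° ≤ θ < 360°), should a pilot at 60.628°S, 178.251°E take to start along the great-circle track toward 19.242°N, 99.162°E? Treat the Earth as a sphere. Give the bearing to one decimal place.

288.9°

Δλ = 99.162 − 178.251 = -79.089°.
θ = atan2( sin Δλ · cos φ₂ , cos φ₁ · sin φ₂ − sin φ₁ · cos φ₂ · cos Δλ )
  = atan2(-0.92707, 0.31738) = -71.102° → normalised to [0°, 360°): 288.898°.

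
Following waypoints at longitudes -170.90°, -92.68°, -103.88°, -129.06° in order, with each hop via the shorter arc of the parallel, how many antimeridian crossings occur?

0

Leg 1: -170.90° → -92.68°, shortest Δλ = 78.22° (east) — does not cross 180°.
Leg 2: -92.68° → -103.88°, shortest Δλ = -11.2° (west) — does not cross 180°.
Leg 3: -103.88° → -129.06°, shortest Δλ = -25.18° (west) — does not cross 180°.
Total crossings: 0.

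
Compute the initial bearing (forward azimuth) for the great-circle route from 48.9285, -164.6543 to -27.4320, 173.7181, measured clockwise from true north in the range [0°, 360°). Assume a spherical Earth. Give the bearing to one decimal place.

199.5°

Δλ = 173.7181 − -164.6543 = 338.3724°; wrapped into (−180°, 180°]: -21.6276°.
θ = atan2( sin Δλ · cos φ₂ , cos φ₁ · sin φ₂ − sin φ₁ · cos φ₂ · cos Δλ )
  = atan2(-0.32713, -0.92469) = -160.518° → normalised to [0°, 360°): 199.482°.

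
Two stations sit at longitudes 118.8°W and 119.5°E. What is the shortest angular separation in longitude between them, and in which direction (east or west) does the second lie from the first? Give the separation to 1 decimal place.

121.7° west

Raw difference: 119.5 − -118.8 = 238.3°.
Normalise into (−180°, 180°]: 238.3° − 360° = -121.7°.
Negative ⇒ the second point lies to the west; separation 121.7°.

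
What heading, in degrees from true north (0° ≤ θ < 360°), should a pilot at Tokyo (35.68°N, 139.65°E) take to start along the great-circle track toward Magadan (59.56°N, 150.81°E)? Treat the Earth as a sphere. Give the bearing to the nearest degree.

13°

Δλ = 150.81 − 139.65 = 11.16°.
θ = atan2( sin Δλ · cos φ₂ , cos φ₁ · sin φ₂ − sin φ₁ · cos φ₂ · cos Δλ )
  = atan2(0.09806, 0.41041) = 13.438° → normalised to [0°, 360°): 13.438°.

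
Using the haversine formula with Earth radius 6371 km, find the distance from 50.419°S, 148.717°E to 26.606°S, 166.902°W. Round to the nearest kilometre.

4582 km

Δλ = -166.902 − 148.717 = -315.619°; wrapped into (−180°, 180°]: 44.381°.
Δφ = -26.606 − -50.419 = 23.813°.
a = sin²(Δφ/2) + cos φ₁ · cos φ₂ · sin²(Δλ/2) = 0.123832.
c = 2·atan2(√a, √(1−a)) = 0.71920 rad → d = 6371·c ≈ 4581.99 km.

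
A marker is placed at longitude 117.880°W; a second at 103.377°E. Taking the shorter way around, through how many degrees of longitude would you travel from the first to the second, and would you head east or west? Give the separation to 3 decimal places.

Raw difference: 103.377 − -117.880 = 221.257°.
Normalise into (−180°, 180°]: 221.257° − 360° = -138.743°.
Negative ⇒ the second point lies to the west; separation 138.743°.

138.743° west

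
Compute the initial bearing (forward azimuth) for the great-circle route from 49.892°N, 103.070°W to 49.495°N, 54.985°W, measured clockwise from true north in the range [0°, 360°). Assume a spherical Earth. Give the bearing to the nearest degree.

72°

Δλ = -54.985 − -103.070 = 48.085°.
θ = atan2( sin Δλ · cos φ₂ , cos φ₁ · sin φ₂ − sin φ₁ · cos φ₂ · cos Δλ )
  = atan2(0.48333, 0.15798) = 71.899° → normalised to [0°, 360°): 71.899°.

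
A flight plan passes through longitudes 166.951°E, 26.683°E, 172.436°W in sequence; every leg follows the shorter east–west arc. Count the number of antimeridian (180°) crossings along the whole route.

1

Leg 1: +166.951° → +26.683°, shortest Δλ = -140.268° (west) — does not cross 180°.
Leg 2: +26.683° → -172.436°, shortest Δλ = 160.881° (east) — crosses 180°.
Total crossings: 1.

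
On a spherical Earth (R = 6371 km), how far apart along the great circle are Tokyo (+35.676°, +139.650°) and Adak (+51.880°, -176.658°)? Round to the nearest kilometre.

3867 km

Δλ = -176.658 − 139.650 = -316.308°; wrapped into (−180°, 180°]: 43.692°.
Δφ = 51.880 − 35.676 = 16.204°.
a = sin²(Δφ/2) + cos φ₁ · cos φ₂ · sin²(Δλ/2) = 0.089299.
c = 2·atan2(√a, √(1−a)) = 0.60693 rad → d = 6371·c ≈ 3866.76 km.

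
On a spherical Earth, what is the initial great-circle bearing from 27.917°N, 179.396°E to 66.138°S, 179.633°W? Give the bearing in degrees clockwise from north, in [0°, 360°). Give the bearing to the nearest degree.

Δλ = -179.633 − 179.396 = -359.029°; wrapped into (−180°, 180°]: 0.971°.
θ = atan2( sin Δλ · cos φ₂ , cos φ₁ · sin φ₂ − sin φ₁ · cos φ₂ · cos Δλ )
  = atan2(0.00686, -0.99747) = 179.606° → normalised to [0°, 360°): 179.606°.

180°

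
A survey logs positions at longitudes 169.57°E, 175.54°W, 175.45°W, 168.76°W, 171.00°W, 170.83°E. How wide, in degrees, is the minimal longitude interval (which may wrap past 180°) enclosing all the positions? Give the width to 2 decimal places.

Sort the longitudes: -175.54°, -175.45°, -171.00°, -168.76°, +169.57°, +170.83°.
Eastward gaps between consecutive values (wrapping around): 0.09°, 4.45°, 2.24°, 338.33°, 1.26°, 13.63°.
Largest gap = 338.33° ⇒ minimal covering band is its complement: 360° − 338.33° = 21.67°.
Band runs from +169.57° eastward to -168.76°, crossing the antimeridian.

21.67°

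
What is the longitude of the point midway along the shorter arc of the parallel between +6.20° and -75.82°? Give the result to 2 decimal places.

-34.81°

Signed shortest Δλ from +6.20° to -75.82° is -82.02°.
Midpoint longitude = +6.20° + (-82.02°)/2 = +6.20° − 41.01° = -34.81°.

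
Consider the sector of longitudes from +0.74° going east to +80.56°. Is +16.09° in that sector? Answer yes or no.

Yes

Band width going east from +0.74° to +80.56°: ((80.56 − 0.74) mod 360) = 79.82°.
Offset of +16.09° east of the west edge: ((16.09 − 0.74) mod 360) = 15.35°.
15.35° ≤ 79.82° ⇒ inside.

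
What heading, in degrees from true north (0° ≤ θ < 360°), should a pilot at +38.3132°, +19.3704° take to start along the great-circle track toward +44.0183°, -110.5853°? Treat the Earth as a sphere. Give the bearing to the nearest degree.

326°

Δλ = -110.5853 − 19.3704 = -129.9557°.
θ = atan2( sin Δλ · cos φ₂ , cos φ₁ · sin φ₂ − sin φ₁ · cos φ₂ · cos Δλ )
  = atan2(-0.55123, 0.83154) = -33.541° → normalised to [0°, 360°): 326.459°.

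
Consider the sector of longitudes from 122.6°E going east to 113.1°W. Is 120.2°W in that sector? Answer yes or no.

Yes

Band width going east from +122.6° to -113.1°: ((-113.1 − 122.6) mod 360) = 124.3°.
Offset of -120.2° east of the west edge: ((-120.2 − 122.6) mod 360) = 117.2°.
117.2° ≤ 124.3° ⇒ inside.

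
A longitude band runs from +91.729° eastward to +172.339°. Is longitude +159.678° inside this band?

Yes

Band width going east from +91.729° to +172.339°: ((172.339 − 91.729) mod 360) = 80.610°.
Offset of +159.678° east of the west edge: ((159.678 − 91.729) mod 360) = 67.949°.
67.949° ≤ 80.610° ⇒ inside.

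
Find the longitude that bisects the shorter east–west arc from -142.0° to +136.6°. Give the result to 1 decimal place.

Signed shortest Δλ from -142.0° to +136.6° is -81.4°.
Midpoint longitude = -142.0° + (-81.4°)/2 = -142.0° − 40.7° = -182.7°.
Normalise into (−180°, 180°]: +177.3°.
(The naïve average (-142.0 + +136.6)/2 = -2.7° is on the wrong side of the globe.)

+177.3°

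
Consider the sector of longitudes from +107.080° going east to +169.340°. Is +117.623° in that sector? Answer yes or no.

Band width going east from +107.080° to +169.340°: ((169.340 − 107.080) mod 360) = 62.260°.
Offset of +117.623° east of the west edge: ((117.623 − 107.080) mod 360) = 10.543°.
10.543° ≤ 62.260° ⇒ inside.

Yes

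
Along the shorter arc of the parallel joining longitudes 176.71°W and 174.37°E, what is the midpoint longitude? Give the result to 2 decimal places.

Signed shortest Δλ from -176.71° to +174.37° is -8.92°.
Midpoint longitude = -176.71° + (-8.92°)/2 = -176.71° − 4.46° = -181.17°.
Normalise into (−180°, 180°]: +178.83°.
(The naïve average (-176.71 + +174.37)/2 = -1.17° is on the wrong side of the globe.)

178.83°E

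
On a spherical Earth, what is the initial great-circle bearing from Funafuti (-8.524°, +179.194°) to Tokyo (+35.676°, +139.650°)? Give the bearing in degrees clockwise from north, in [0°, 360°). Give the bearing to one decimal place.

322.3°

Δλ = 139.650 − 179.194 = -39.544°.
θ = atan2( sin Δλ · cos φ₂ , cos φ₁ · sin φ₂ − sin φ₁ · cos φ₂ · cos Δλ )
  = atan2(-0.51719, 0.66961) = -37.681° → normalised to [0°, 360°): 322.319°.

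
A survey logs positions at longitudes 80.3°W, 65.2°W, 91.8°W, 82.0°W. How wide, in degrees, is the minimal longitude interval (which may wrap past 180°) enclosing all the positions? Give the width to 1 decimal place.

26.6°

Sort the longitudes: -91.8°, -82.0°, -80.3°, -65.2°.
Eastward gaps between consecutive values (wrapping around): 9.8°, 1.7°, 15.1°, 333.4°.
Largest gap = 333.4° ⇒ minimal covering band is its complement: 360° − 333.4° = 26.6°.
Band runs from -91.8° eastward to -65.2°.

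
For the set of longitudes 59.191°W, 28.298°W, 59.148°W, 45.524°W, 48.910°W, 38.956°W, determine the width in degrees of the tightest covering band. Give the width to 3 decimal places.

Sort the longitudes: -59.191°, -59.148°, -48.910°, -45.524°, -38.956°, -28.298°.
Eastward gaps between consecutive values (wrapping around): 0.043°, 10.238°, 3.386°, 6.568°, 10.658°, 329.107°.
Largest gap = 329.107° ⇒ minimal covering band is its complement: 360° − 329.107° = 30.893°.
Band runs from -59.191° eastward to -28.298°.

30.893°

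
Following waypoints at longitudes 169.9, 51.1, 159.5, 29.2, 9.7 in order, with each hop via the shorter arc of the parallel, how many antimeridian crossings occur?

0

Leg 1: +169.9° → +51.1°, shortest Δλ = -118.8° (west) — does not cross 180°.
Leg 2: +51.1° → +159.5°, shortest Δλ = 108.4° (east) — does not cross 180°.
Leg 3: +159.5° → +29.2°, shortest Δλ = -130.3° (west) — does not cross 180°.
Leg 4: +29.2° → +9.7°, shortest Δλ = -19.5° (west) — does not cross 180°.
Total crossings: 0.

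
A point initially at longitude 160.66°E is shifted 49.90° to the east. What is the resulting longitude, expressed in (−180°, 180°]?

149.44°W

Start at +160.66°; shift +49.90° → +210.56°.
+210.56° lies outside (−180°, 180°]; subtract 360° → -149.44°.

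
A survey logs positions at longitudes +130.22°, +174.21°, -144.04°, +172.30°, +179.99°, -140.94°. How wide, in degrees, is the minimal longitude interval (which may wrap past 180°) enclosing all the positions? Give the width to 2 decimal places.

Sort the longitudes: -144.04°, -140.94°, +130.22°, +172.30°, +174.21°, +179.99°.
Eastward gaps between consecutive values (wrapping around): 3.10°, 271.16°, 42.08°, 1.91°, 5.78°, 35.97°.
Largest gap = 271.16° ⇒ minimal covering band is its complement: 360° − 271.16° = 88.84°.
Band runs from +130.22° eastward to -140.94°, crossing the antimeridian.

88.84°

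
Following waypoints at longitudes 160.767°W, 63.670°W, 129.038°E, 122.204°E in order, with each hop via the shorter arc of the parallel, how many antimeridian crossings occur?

1

Leg 1: -160.767° → -63.670°, shortest Δλ = 97.097° (east) — does not cross 180°.
Leg 2: -63.670° → +129.038°, shortest Δλ = -167.292° (west) — crosses 180°.
Leg 3: +129.038° → +122.204°, shortest Δλ = -6.834° (west) — does not cross 180°.
Total crossings: 1.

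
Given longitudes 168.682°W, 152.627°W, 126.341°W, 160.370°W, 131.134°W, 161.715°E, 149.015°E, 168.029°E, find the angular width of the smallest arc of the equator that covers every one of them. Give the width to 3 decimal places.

84.644°

Sort the longitudes: -168.682°, -160.370°, -152.627°, -131.134°, -126.341°, +149.015°, +161.715°, +168.029°.
Eastward gaps between consecutive values (wrapping around): 8.312°, 7.743°, 21.493°, 4.793°, 275.356°, 12.700°, 6.314°, 23.289°.
Largest gap = 275.356° ⇒ minimal covering band is its complement: 360° − 275.356° = 84.644°.
Band runs from +149.015° eastward to -126.341°, crossing the antimeridian.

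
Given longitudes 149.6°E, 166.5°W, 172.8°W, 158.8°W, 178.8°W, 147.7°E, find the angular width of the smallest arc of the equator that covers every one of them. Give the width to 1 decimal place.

Sort the longitudes: -178.8°, -172.8°, -166.5°, -158.8°, +147.7°, +149.6°.
Eastward gaps between consecutive values (wrapping around): 6.0°, 6.3°, 7.7°, 306.5°, 1.9°, 31.6°.
Largest gap = 306.5° ⇒ minimal covering band is its complement: 360° − 306.5° = 53.5°.
Band runs from +147.7° eastward to -158.8°, crossing the antimeridian.

53.5°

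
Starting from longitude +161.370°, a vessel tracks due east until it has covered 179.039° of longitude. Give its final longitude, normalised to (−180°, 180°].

Start at +161.370°; shift +179.039° → +340.409°.
+340.409° lies outside (−180°, 180°]; subtract 360° → -19.591°.

-19.591°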